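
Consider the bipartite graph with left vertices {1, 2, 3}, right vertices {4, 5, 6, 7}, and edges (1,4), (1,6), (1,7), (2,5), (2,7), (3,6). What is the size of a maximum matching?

Step 1: List the neighbors of each left vertex:
  1: 4, 6, 7
  2: 5, 7
  3: 6

Step 2: Greedily match left vertices, then look for augmenting paths:
  Match 1 -- 4
  Match 2 -- 5
  Match 3 -- 6
  No augmenting path remains.

Step 3: Verify this is maximum:
  Matching size 3 = min(|L|, |R|) = min(3, 4), which is an upper bound, so this matching is maximum.

Maximum matching: {(1,4), (2,5), (3,6)}
Size: 3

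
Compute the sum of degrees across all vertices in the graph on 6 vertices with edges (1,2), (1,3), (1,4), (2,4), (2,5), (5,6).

Step 1: Count edges incident to each vertex:
  deg(1) = 3 (neighbors: 2, 3, 4)
  deg(2) = 3 (neighbors: 1, 4, 5)
  deg(3) = 1 (neighbors: 1)
  deg(4) = 2 (neighbors: 1, 2)
  deg(5) = 2 (neighbors: 2, 6)
  deg(6) = 1 (neighbors: 5)

Step 2: Sum all degrees:
  3 + 3 + 1 + 2 + 2 + 1 = 12

Verification: sum of degrees = 2 * |E| = 2 * 6 = 12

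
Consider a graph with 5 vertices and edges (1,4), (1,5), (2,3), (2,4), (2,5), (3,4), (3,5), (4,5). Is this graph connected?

Step 1: Build adjacency list from edges:
  1: 4, 5
  2: 3, 4, 5
  3: 2, 4, 5
  4: 1, 2, 3, 5
  5: 1, 2, 3, 4

Step 2: Run BFS/DFS from vertex 1:
  Visited: {1, 4, 5, 2, 3}
  Reached 5 of 5 vertices

Step 3: All 5 vertices reached from vertex 1, so the graph is connected.
Answer: Yes, the graph is connected.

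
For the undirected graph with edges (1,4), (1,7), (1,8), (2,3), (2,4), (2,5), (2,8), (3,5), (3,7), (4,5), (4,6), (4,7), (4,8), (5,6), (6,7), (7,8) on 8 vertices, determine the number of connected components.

Step 1: Build adjacency list from edges:
  1: 4, 7, 8
  2: 3, 4, 5, 8
  3: 2, 5, 7
  4: 1, 2, 5, 6, 7, 8
  5: 2, 3, 4, 6
  6: 4, 5, 7
  7: 1, 3, 4, 6, 8
  8: 1, 2, 4, 7

Step 2: Run BFS/DFS from vertex 1:
  Visited: {1, 4, 7, 8, 2, 5, 6, 3}
  Reached 8 of 8 vertices

Step 3: All 8 vertices reached from vertex 1, so the graph is connected.
Number of connected components: 1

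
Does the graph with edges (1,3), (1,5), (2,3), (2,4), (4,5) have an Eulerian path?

Step 1: Find the degree of each vertex:
  deg(1) = 2
  deg(2) = 2
  deg(3) = 2
  deg(4) = 2
  deg(5) = 2

Step 2: Count vertices with odd degree:
  All vertices have even degree (0 odd-degree vertices)

Step 3: Apply Euler's theorem:
  - Eulerian circuit exists iff graph is connected and all vertices have even degree
  - Eulerian path exists iff graph is connected and has 0 or 2 odd-degree vertices

Graph is connected with 0 odd-degree vertices.
Both Eulerian circuit and Eulerian path exist.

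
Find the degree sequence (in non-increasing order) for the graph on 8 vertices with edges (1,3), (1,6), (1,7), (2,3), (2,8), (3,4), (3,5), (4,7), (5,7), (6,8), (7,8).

Step 1: Count edges incident to each vertex:
  deg(1) = 3 (neighbors: 3, 6, 7)
  deg(2) = 2 (neighbors: 3, 8)
  deg(3) = 4 (neighbors: 1, 2, 4, 5)
  deg(4) = 2 (neighbors: 3, 7)
  deg(5) = 2 (neighbors: 3, 7)
  deg(6) = 2 (neighbors: 1, 8)
  deg(7) = 4 (neighbors: 1, 4, 5, 8)
  deg(8) = 3 (neighbors: 2, 6, 7)

Step 2: Sort degrees in non-increasing order:
  Degrees: [3, 2, 4, 2, 2, 2, 4, 3] -> sorted: [4, 4, 3, 3, 2, 2, 2, 2]

Degree sequence: [4, 4, 3, 3, 2, 2, 2, 2]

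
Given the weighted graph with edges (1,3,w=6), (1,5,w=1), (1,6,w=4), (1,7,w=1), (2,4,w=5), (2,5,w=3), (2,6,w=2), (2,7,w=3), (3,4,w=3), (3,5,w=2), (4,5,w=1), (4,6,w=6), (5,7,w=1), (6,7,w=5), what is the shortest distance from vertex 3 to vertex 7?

Step 1: Build adjacency list with weights:
  1: 3(w=6), 5(w=1), 6(w=4), 7(w=1)
  2: 4(w=5), 5(w=3), 6(w=2), 7(w=3)
  3: 1(w=6), 4(w=3), 5(w=2)
  4: 2(w=5), 3(w=3), 5(w=1), 6(w=6)
  5: 1(w=1), 2(w=3), 3(w=2), 4(w=1), 7(w=1)
  6: 1(w=4), 2(w=2), 4(w=6), 7(w=5)
  7: 1(w=1), 2(w=3), 5(w=1), 6(w=5)

Step 2: Apply Dijkstra's algorithm from vertex 3:
  Visit vertex 3 (distance=0)
    Update dist[1] = 6
    Update dist[4] = 3
    Update dist[5] = 2
  Visit vertex 5 (distance=2)
    Update dist[1] = 3
    Update dist[2] = 5
    Update dist[7] = 3
  Visit vertex 1 (distance=3)
    Update dist[6] = 7
  Visit vertex 4 (distance=3)
  Visit vertex 7 (distance=3)

Step 3: Shortest path: 3 -> 5 -> 7
Total weight: 2 + 1 = 3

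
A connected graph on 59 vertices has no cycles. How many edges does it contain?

A tree on n vertices always has exactly n - 1 edges.
For n = 59: edges = 59 - 1 = 58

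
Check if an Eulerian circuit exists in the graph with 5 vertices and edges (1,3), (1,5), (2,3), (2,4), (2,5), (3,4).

Step 1: Find the degree of each vertex:
  deg(1) = 2
  deg(2) = 3
  deg(3) = 3
  deg(4) = 2
  deg(5) = 2

Step 2: Count vertices with odd degree:
  Odd-degree vertices: 2, 3 (2 total)

Step 3: Apply Euler's theorem:
  - Eulerian circuit exists iff graph is connected and all vertices have even degree
  - Eulerian path exists iff graph is connected and has 0 or 2 odd-degree vertices

Graph is connected with exactly 2 odd-degree vertices (2, 3).
Eulerian path exists (starting and ending at the odd-degree vertices), but no Eulerian circuit.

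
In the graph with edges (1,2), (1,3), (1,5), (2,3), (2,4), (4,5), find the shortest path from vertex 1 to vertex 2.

Step 1: Build adjacency list:
  1: 2, 3, 5
  2: 1, 3, 4
  3: 1, 2
  4: 2, 5
  5: 1, 4

Step 2: BFS from vertex 1 to find shortest path to 2:
  vertex 2 reached at distance 1

Step 3: Shortest path: 1 -> 2
Path length: 1 edge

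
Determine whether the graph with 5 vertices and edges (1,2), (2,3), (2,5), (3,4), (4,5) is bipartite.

Step 1: Attempt 2-coloring using BFS:
  Start at vertex 1, assign color 0
  Color vertex 2 with color 1 (neighbor of 1)
  Color vertex 3 with color 0 (neighbor of 2)
  Color vertex 5 with color 0 (neighbor of 2)
  Color vertex 4 with color 1 (neighbor of 3)

Step 2: 2-coloring succeeded. No conflicts found.
  Set A (color 0): {1, 3, 5}
  Set B (color 1): {2, 4}

The graph is bipartite with partition {1, 3, 5}, {2, 4}.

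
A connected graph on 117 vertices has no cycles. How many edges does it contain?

A tree on n vertices always has exactly n - 1 edges.
For n = 117: edges = 117 - 1 = 116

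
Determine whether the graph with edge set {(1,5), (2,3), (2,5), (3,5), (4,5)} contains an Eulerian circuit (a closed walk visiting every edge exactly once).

Step 1: Find the degree of each vertex:
  deg(1) = 1
  deg(2) = 2
  deg(3) = 2
  deg(4) = 1
  deg(5) = 4

Step 2: Count vertices with odd degree:
  Odd-degree vertices: 1, 4 (2 total)

Step 3: Apply Euler's theorem:
  - Eulerian circuit exists iff graph is connected and all vertices have even degree
  - Eulerian path exists iff graph is connected and has 0 or 2 odd-degree vertices

Graph is connected with exactly 2 odd-degree vertices (1, 4).
Eulerian path exists (starting and ending at the odd-degree vertices), but no Eulerian circuit.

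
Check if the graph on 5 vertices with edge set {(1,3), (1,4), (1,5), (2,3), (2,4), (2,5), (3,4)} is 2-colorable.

Step 1: Attempt 2-coloring using BFS:
  Start at vertex 1, assign color 0
  Color vertex 3 with color 1 (neighbor of 1)
  Color vertex 4 with color 1 (neighbor of 1)
  Color vertex 5 with color 1 (neighbor of 1)
  Color vertex 2 with color 0 (neighbor of 3)

Step 2: Conflict found! Vertices 3 and 4 are adjacent but have the same color.
This means the graph contains an odd cycle.

The graph is NOT bipartite.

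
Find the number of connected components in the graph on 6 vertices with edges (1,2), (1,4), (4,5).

Step 1: Build adjacency list from edges:
  1: 2, 4
  2: 1
  3: (none)
  4: 1, 5
  5: 4
  6: (none)

Step 2: Run BFS/DFS from vertex 1:
  Visited: {1, 2, 4, 5}
  Reached 4 of 6 vertices

Step 3: Only 4 of 6 vertices reached. Graph is disconnected.
Connected components: {1, 2, 4, 5}, {3}, {6}
Number of connected components: 3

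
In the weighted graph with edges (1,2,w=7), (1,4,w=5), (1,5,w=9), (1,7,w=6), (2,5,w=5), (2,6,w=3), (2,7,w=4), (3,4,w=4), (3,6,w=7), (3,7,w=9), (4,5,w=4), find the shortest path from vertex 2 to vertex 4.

Step 1: Build adjacency list with weights:
  1: 2(w=7), 4(w=5), 5(w=9), 7(w=6)
  2: 1(w=7), 5(w=5), 6(w=3), 7(w=4)
  3: 4(w=4), 6(w=7), 7(w=9)
  4: 1(w=5), 3(w=4), 5(w=4)
  5: 1(w=9), 2(w=5), 4(w=4)
  6: 2(w=3), 3(w=7)
  7: 1(w=6), 2(w=4), 3(w=9)

Step 2: Apply Dijkstra's algorithm from vertex 2:
  Visit vertex 2 (distance=0)
    Update dist[1] = 7
    Update dist[5] = 5
    Update dist[6] = 3
    Update dist[7] = 4
  Visit vertex 6 (distance=3)
    Update dist[3] = 10
  Visit vertex 7 (distance=4)
  Visit vertex 5 (distance=5)
    Update dist[4] = 9
  Visit vertex 1 (distance=7)
  Visit vertex 4 (distance=9)

Step 3: Shortest path: 2 -> 5 -> 4
Total weight: 5 + 4 = 9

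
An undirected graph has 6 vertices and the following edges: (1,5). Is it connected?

Step 1: Build adjacency list from edges:
  1: 5
  2: (none)
  3: (none)
  4: (none)
  5: 1
  6: (none)

Step 2: Run BFS/DFS from vertex 1:
  Visited: {1, 5}
  Reached 2 of 6 vertices

Step 3: Only 2 of 6 vertices reached. Graph is disconnected.
Connected components: {1, 5}, {2}, {3}, {4}, {6}
Answer: No, the graph is not connected (5 components).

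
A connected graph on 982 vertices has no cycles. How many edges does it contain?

A tree on n vertices always has exactly n - 1 edges.
For n = 982: edges = 982 - 1 = 981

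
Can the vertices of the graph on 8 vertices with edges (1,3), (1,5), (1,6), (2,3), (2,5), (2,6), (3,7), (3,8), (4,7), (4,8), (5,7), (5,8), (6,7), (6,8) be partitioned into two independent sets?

Step 1: Attempt 2-coloring using BFS:
  Start at vertex 1, assign color 0
  Color vertex 3 with color 1 (neighbor of 1)
  Color vertex 5 with color 1 (neighbor of 1)
  Color vertex 6 with color 1 (neighbor of 1)
  Color vertex 2 with color 0 (neighbor of 3)
  Color vertex 7 with color 0 (neighbor of 3)
  Color vertex 8 with color 0 (neighbor of 3)
  Color vertex 4 with color 1 (neighbor of 7)

Step 2: 2-coloring succeeded. No conflicts found.
  Set A (color 0): {1, 2, 7, 8}
  Set B (color 1): {3, 4, 5, 6}

The graph is bipartite with partition {1, 2, 7, 8}, {3, 4, 5, 6}.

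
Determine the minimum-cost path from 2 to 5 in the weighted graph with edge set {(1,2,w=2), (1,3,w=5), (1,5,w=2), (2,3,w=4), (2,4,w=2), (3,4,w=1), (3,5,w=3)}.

Step 1: Build adjacency list with weights:
  1: 2(w=2), 3(w=5), 5(w=2)
  2: 1(w=2), 3(w=4), 4(w=2)
  3: 1(w=5), 2(w=4), 4(w=1), 5(w=3)
  4: 2(w=2), 3(w=1)
  5: 1(w=2), 3(w=3)

Step 2: Apply Dijkstra's algorithm from vertex 2:
  Visit vertex 2 (distance=0)
    Update dist[1] = 2
    Update dist[3] = 4
    Update dist[4] = 2
  Visit vertex 1 (distance=2)
    Update dist[5] = 4
  Visit vertex 4 (distance=2)
    Update dist[3] = 3
  Visit vertex 3 (distance=3)
  Visit vertex 5 (distance=4)

Step 3: Shortest path: 2 -> 1 -> 5
Total weight: 2 + 2 = 4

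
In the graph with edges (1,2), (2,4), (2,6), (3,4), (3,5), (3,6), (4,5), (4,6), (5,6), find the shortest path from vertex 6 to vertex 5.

Step 1: Build adjacency list:
  1: 2
  2: 1, 4, 6
  3: 4, 5, 6
  4: 2, 3, 5, 6
  5: 3, 4, 6
  6: 2, 3, 4, 5

Step 2: BFS from vertex 6 to find shortest path to 5:
  vertex 2 reached at distance 1
  vertex 3 reached at distance 1
  vertex 4 reached at distance 1
  vertex 5 reached at distance 1

Step 3: Shortest path: 6 -> 5
Path length: 1 edge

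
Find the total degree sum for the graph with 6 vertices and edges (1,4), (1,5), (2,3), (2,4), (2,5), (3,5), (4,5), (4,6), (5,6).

Step 1: Count edges incident to each vertex:
  deg(1) = 2 (neighbors: 4, 5)
  deg(2) = 3 (neighbors: 3, 4, 5)
  deg(3) = 2 (neighbors: 2, 5)
  deg(4) = 4 (neighbors: 1, 2, 5, 6)
  deg(5) = 5 (neighbors: 1, 2, 3, 4, 6)
  deg(6) = 2 (neighbors: 4, 5)

Step 2: Sum all degrees:
  2 + 3 + 2 + 4 + 5 + 2 = 18

Verification: sum of degrees = 2 * |E| = 2 * 9 = 18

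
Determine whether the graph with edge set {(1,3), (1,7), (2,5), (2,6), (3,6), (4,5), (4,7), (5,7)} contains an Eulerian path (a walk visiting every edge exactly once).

Step 1: Find the degree of each vertex:
  deg(1) = 2
  deg(2) = 2
  deg(3) = 2
  deg(4) = 2
  deg(5) = 3
  deg(6) = 2
  deg(7) = 3

Step 2: Count vertices with odd degree:
  Odd-degree vertices: 5, 7 (2 total)

Step 3: Apply Euler's theorem:
  - Eulerian circuit exists iff graph is connected and all vertices have even degree
  - Eulerian path exists iff graph is connected and has 0 or 2 odd-degree vertices

Graph is connected with exactly 2 odd-degree vertices (5, 7).
Eulerian path exists (starting and ending at the odd-degree vertices), but no Eulerian circuit.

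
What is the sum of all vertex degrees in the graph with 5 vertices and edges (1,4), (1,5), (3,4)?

Step 1: Count edges incident to each vertex:
  deg(1) = 2 (neighbors: 4, 5)
  deg(2) = 0 (neighbors: none)
  deg(3) = 1 (neighbors: 4)
  deg(4) = 2 (neighbors: 1, 3)
  deg(5) = 1 (neighbors: 1)

Step 2: Sum all degrees:
  2 + 0 + 1 + 2 + 1 = 6

Verification: sum of degrees = 2 * |E| = 2 * 3 = 6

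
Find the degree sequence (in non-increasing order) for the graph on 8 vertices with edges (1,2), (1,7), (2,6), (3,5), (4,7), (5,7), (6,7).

Step 1: Count edges incident to each vertex:
  deg(1) = 2 (neighbors: 2, 7)
  deg(2) = 2 (neighbors: 1, 6)
  deg(3) = 1 (neighbors: 5)
  deg(4) = 1 (neighbors: 7)
  deg(5) = 2 (neighbors: 3, 7)
  deg(6) = 2 (neighbors: 2, 7)
  deg(7) = 4 (neighbors: 1, 4, 5, 6)
  deg(8) = 0 (neighbors: none)

Step 2: Sort degrees in non-increasing order:
  Degrees: [2, 2, 1, 1, 2, 2, 4, 0] -> sorted: [4, 2, 2, 2, 2, 1, 1, 0]

Degree sequence: [4, 2, 2, 2, 2, 1, 1, 0]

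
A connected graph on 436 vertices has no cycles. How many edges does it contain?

A tree on n vertices always has exactly n - 1 edges.
For n = 436: edges = 436 - 1 = 435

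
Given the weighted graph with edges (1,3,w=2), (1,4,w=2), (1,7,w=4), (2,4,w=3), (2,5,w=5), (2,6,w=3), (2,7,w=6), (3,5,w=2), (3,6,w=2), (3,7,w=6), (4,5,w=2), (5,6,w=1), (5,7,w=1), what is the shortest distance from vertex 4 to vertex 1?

Step 1: Build adjacency list with weights:
  1: 3(w=2), 4(w=2), 7(w=4)
  2: 4(w=3), 5(w=5), 6(w=3), 7(w=6)
  3: 1(w=2), 5(w=2), 6(w=2), 7(w=6)
  4: 1(w=2), 2(w=3), 5(w=2)
  5: 2(w=5), 3(w=2), 4(w=2), 6(w=1), 7(w=1)
  6: 2(w=3), 3(w=2), 5(w=1)
  7: 1(w=4), 2(w=6), 3(w=6), 5(w=1)

Step 2: Apply Dijkstra's algorithm from vertex 4:
  Visit vertex 4 (distance=0)
    Update dist[1] = 2
    Update dist[2] = 3
    Update dist[5] = 2
  Visit vertex 1 (distance=2)
    Update dist[3] = 4
    Update dist[7] = 6

Step 3: Shortest path: 4 -> 1
Total weight: 2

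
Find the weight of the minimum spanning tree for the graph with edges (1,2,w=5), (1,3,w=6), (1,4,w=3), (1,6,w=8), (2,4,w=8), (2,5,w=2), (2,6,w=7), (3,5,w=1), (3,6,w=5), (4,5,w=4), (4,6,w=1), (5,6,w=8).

Apply Kruskal's algorithm (sort edges by weight, add if no cycle):

Sorted edges by weight:
  (3,5) w=1
  (4,6) w=1
  (2,5) w=2
  (1,4) w=3
  (4,5) w=4
  (1,2) w=5
  (3,6) w=5
  (1,3) w=6
  (2,6) w=7
  (1,6) w=8
  (2,4) w=8
  (5,6) w=8

Add edge (3,5) w=1 -- no cycle. Running total: 1
Add edge (4,6) w=1 -- no cycle. Running total: 2
Add edge (2,5) w=2 -- no cycle. Running total: 4
Add edge (1,4) w=3 -- no cycle. Running total: 7
Add edge (4,5) w=4 -- no cycle. Running total: 11

MST edges: (3,5,w=1), (4,6,w=1), (2,5,w=2), (1,4,w=3), (4,5,w=4)
Total MST weight: 1 + 1 + 2 + 3 + 4 = 11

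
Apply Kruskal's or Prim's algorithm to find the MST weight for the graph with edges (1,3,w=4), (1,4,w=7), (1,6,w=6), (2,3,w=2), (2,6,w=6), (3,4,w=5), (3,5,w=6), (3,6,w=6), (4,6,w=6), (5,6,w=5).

Apply Kruskal's algorithm (sort edges by weight, add if no cycle):

Sorted edges by weight:
  (2,3) w=2
  (1,3) w=4
  (3,4) w=5
  (5,6) w=5
  (1,6) w=6
  (2,6) w=6
  (3,6) w=6
  (3,5) w=6
  (4,6) w=6
  (1,4) w=7

Add edge (2,3) w=2 -- no cycle. Running total: 2
Add edge (1,3) w=4 -- no cycle. Running total: 6
Add edge (3,4) w=5 -- no cycle. Running total: 11
Add edge (5,6) w=5 -- no cycle. Running total: 16
Add edge (1,6) w=6 -- no cycle. Running total: 22

MST edges: (2,3,w=2), (1,3,w=4), (3,4,w=5), (5,6,w=5), (1,6,w=6)
Total MST weight: 2 + 4 + 5 + 5 + 6 = 22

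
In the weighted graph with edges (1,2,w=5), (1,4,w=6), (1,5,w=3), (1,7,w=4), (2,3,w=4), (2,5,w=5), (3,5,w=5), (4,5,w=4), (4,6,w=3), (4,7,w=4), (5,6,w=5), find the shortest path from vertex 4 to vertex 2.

Step 1: Build adjacency list with weights:
  1: 2(w=5), 4(w=6), 5(w=3), 7(w=4)
  2: 1(w=5), 3(w=4), 5(w=5)
  3: 2(w=4), 5(w=5)
  4: 1(w=6), 5(w=4), 6(w=3), 7(w=4)
  5: 1(w=3), 2(w=5), 3(w=5), 4(w=4), 6(w=5)
  6: 4(w=3), 5(w=5)
  7: 1(w=4), 4(w=4)

Step 2: Apply Dijkstra's algorithm from vertex 4:
  Visit vertex 4 (distance=0)
    Update dist[1] = 6
    Update dist[5] = 4
    Update dist[6] = 3
    Update dist[7] = 4
  Visit vertex 6 (distance=3)
  Visit vertex 5 (distance=4)
    Update dist[2] = 9
    Update dist[3] = 9
  Visit vertex 7 (distance=4)
  Visit vertex 1 (distance=6)
  Visit vertex 2 (distance=9)

Step 3: Shortest path: 4 -> 5 -> 2
Total weight: 4 + 5 = 9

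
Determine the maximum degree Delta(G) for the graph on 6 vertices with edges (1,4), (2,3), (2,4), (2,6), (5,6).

Step 1: Count edges incident to each vertex:
  deg(1) = 1 (neighbors: 4)
  deg(2) = 3 (neighbors: 3, 4, 6)
  deg(3) = 1 (neighbors: 2)
  deg(4) = 2 (neighbors: 1, 2)
  deg(5) = 1 (neighbors: 6)
  deg(6) = 2 (neighbors: 2, 5)

Step 2: Find maximum:
  max(1, 3, 1, 2, 1, 2) = 3 (vertex 2)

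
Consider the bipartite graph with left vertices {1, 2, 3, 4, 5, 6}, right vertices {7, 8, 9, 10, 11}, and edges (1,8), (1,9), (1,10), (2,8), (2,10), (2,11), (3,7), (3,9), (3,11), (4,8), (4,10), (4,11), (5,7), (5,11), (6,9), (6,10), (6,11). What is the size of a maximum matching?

Step 1: List the neighbors of each left vertex:
  1: 8, 9, 10
  2: 8, 10, 11
  3: 7, 9, 11
  4: 8, 10, 11
  5: 7, 11
  6: 9, 10, 11

Step 2: Greedily match left vertices, then look for augmenting paths:
  Match 1 -- 8
  Match 2 -- 10
  Match 3 -- 7
  Match 4 -- 11
  Match 6 -- 9
  No augmenting path remains.

Step 3: Verify this is maximum:
  Matching size 5 = min(|L|, |R|) = min(6, 5), which is an upper bound, so this matching is maximum.

Maximum matching: {(1,8), (2,10), (3,7), (4,11), (6,9)}
Size: 5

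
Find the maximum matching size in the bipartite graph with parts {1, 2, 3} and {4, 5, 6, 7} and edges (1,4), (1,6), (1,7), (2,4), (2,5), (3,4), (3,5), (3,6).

Step 1: List the neighbors of each left vertex:
  1: 4, 6, 7
  2: 4, 5
  3: 4, 5, 6

Step 2: Greedily match left vertices, then look for augmenting paths:
  Match 1 -- 4
  Match 2 -- 5
  Match 3 -- 6
  No augmenting path remains.

Step 3: Verify this is maximum:
  Matching size 3 = min(|L|, |R|) = min(3, 4), which is an upper bound, so this matching is maximum.

Maximum matching: {(1,4), (2,5), (3,6)}
Size: 3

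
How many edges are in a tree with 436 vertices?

A tree on n vertices always has exactly n - 1 edges.
For n = 436: edges = 436 - 1 = 435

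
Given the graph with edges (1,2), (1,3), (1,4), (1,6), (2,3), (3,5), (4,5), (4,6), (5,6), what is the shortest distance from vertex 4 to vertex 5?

Step 1: Build adjacency list:
  1: 2, 3, 4, 6
  2: 1, 3
  3: 1, 2, 5
  4: 1, 5, 6
  5: 3, 4, 6
  6: 1, 4, 5

Step 2: BFS from vertex 4 to find shortest path to 5:
  vertex 1 reached at distance 1
  vertex 5 reached at distance 1

Step 3: Shortest path: 4 -> 5
Path length: 1 edge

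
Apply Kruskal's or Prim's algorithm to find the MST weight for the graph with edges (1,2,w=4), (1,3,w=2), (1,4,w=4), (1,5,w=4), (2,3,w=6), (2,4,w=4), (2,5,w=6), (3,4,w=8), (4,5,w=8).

Apply Kruskal's algorithm (sort edges by weight, add if no cycle):

Sorted edges by weight:
  (1,3) w=2
  (1,4) w=4
  (1,5) w=4
  (1,2) w=4
  (2,4) w=4
  (2,5) w=6
  (2,3) w=6
  (3,4) w=8
  (4,5) w=8

Add edge (1,3) w=2 -- no cycle. Running total: 2
Add edge (1,4) w=4 -- no cycle. Running total: 6
Add edge (1,5) w=4 -- no cycle. Running total: 10
Add edge (1,2) w=4 -- no cycle. Running total: 14

MST edges: (1,3,w=2), (1,4,w=4), (1,5,w=4), (1,2,w=4)
Total MST weight: 2 + 4 + 4 + 4 = 14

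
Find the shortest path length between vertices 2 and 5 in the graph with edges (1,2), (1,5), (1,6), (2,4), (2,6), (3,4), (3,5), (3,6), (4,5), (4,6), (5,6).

Step 1: Build adjacency list:
  1: 2, 5, 6
  2: 1, 4, 6
  3: 4, 5, 6
  4: 2, 3, 5, 6
  5: 1, 3, 4, 6
  6: 1, 2, 3, 4, 5

Step 2: BFS from vertex 2 to find shortest path to 5:
  vertex 1 reached at distance 1
  vertex 4 reached at distance 1
  vertex 6 reached at distance 1
  vertex 5 reached at distance 2

Step 3: Shortest path: 2 -> 1 -> 5
Path length: 2 edges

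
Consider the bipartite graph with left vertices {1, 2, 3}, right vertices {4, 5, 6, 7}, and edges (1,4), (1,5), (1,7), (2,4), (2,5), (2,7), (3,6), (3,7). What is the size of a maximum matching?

Step 1: List the neighbors of each left vertex:
  1: 4, 5, 7
  2: 4, 5, 7
  3: 6, 7

Step 2: Greedily match left vertices, then look for augmenting paths:
  Match 1 -- 4
  Match 2 -- 5
  Match 3 -- 6
  No augmenting path remains.

Step 3: Verify this is maximum:
  Matching size 3 = min(|L|, |R|) = min(3, 4), which is an upper bound, so this matching is maximum.

Maximum matching: {(1,4), (2,5), (3,6)}
Size: 3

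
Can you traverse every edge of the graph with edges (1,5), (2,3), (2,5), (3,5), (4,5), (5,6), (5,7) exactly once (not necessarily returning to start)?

Step 1: Find the degree of each vertex:
  deg(1) = 1
  deg(2) = 2
  deg(3) = 2
  deg(4) = 1
  deg(5) = 6
  deg(6) = 1
  deg(7) = 1

Step 2: Count vertices with odd degree:
  Odd-degree vertices: 1, 4, 6, 7 (4 total)

Step 3: Apply Euler's theorem:
  - Eulerian circuit exists iff graph is connected and all vertices have even degree
  - Eulerian path exists iff graph is connected and has 0 or 2 odd-degree vertices

Graph has 4 odd-degree vertices (need 0 or 2).
Neither Eulerian path nor Eulerian circuit exists.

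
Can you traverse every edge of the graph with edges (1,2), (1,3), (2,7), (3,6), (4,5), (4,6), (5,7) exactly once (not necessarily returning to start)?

Step 1: Find the degree of each vertex:
  deg(1) = 2
  deg(2) = 2
  deg(3) = 2
  deg(4) = 2
  deg(5) = 2
  deg(6) = 2
  deg(7) = 2

Step 2: Count vertices with odd degree:
  All vertices have even degree (0 odd-degree vertices)

Step 3: Apply Euler's theorem:
  - Eulerian circuit exists iff graph is connected and all vertices have even degree
  - Eulerian path exists iff graph is connected and has 0 or 2 odd-degree vertices

Graph is connected with 0 odd-degree vertices.
Both Eulerian circuit and Eulerian path exist.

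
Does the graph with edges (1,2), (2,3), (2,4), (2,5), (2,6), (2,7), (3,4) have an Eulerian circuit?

Step 1: Find the degree of each vertex:
  deg(1) = 1
  deg(2) = 6
  deg(3) = 2
  deg(4) = 2
  deg(5) = 1
  deg(6) = 1
  deg(7) = 1

Step 2: Count vertices with odd degree:
  Odd-degree vertices: 1, 5, 6, 7 (4 total)

Step 3: Apply Euler's theorem:
  - Eulerian circuit exists iff graph is connected and all vertices have even degree
  - Eulerian path exists iff graph is connected and has 0 or 2 odd-degree vertices

Graph has 4 odd-degree vertices (need 0 or 2).
Neither Eulerian path nor Eulerian circuit exists.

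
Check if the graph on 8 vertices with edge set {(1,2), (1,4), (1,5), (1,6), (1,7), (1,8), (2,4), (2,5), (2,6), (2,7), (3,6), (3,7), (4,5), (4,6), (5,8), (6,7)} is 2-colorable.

Step 1: Attempt 2-coloring using BFS:
  Start at vertex 1, assign color 0
  Color vertex 2 with color 1 (neighbor of 1)
  Color vertex 4 with color 1 (neighbor of 1)
  Color vertex 5 with color 1 (neighbor of 1)
  Color vertex 6 with color 1 (neighbor of 1)
  Color vertex 7 with color 1 (neighbor of 1)
  Color vertex 8 with color 1 (neighbor of 1)

Step 2: Conflict found! Vertices 2 and 4 are adjacent but have the same color.
This means the graph contains an odd cycle.

The graph is NOT bipartite.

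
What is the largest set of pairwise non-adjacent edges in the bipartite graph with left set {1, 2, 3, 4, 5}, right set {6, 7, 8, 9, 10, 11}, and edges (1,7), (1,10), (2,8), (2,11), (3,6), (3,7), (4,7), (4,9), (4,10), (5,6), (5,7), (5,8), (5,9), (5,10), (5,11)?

Step 1: List the neighbors of each left vertex:
  1: 7, 10
  2: 8, 11
  3: 6, 7
  4: 7, 9, 10
  5: 6, 7, 8, 9, 10, 11

Step 2: Greedily match left vertices, then look for augmenting paths:
  Match 1 -- 7
  Match 2 -- 8
  Match 3 -- 6
  Match 4 -- 9
  Match 5 -- 10
  No augmenting path remains.

Step 3: Verify this is maximum:
  Matching size 5 = min(|L|, |R|) = min(5, 6), which is an upper bound, so this matching is maximum.

Maximum matching: {(1,7), (2,8), (3,6), (4,9), (5,10)}
Size: 5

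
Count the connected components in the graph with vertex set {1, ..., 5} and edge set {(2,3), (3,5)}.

Step 1: Build adjacency list from edges:
  1: (none)
  2: 3
  3: 2, 5
  4: (none)
  5: 3

Step 2: Run BFS/DFS from vertex 1:
  Visited: {1}
  Reached 1 of 5 vertices

Step 3: Only 1 of 5 vertices reached. Graph is disconnected.
Connected components: {1}, {2, 3, 5}, {4}
Number of connected components: 3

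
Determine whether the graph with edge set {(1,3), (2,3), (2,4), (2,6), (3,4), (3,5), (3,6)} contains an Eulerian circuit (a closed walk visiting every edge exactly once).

Step 1: Find the degree of each vertex:
  deg(1) = 1
  deg(2) = 3
  deg(3) = 5
  deg(4) = 2
  deg(5) = 1
  deg(6) = 2

Step 2: Count vertices with odd degree:
  Odd-degree vertices: 1, 2, 3, 5 (4 total)

Step 3: Apply Euler's theorem:
  - Eulerian circuit exists iff graph is connected and all vertices have even degree
  - Eulerian path exists iff graph is connected and has 0 or 2 odd-degree vertices

Graph has 4 odd-degree vertices (need 0 or 2).
Neither Eulerian path nor Eulerian circuit exists.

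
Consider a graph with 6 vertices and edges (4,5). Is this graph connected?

Step 1: Build adjacency list from edges:
  1: (none)
  2: (none)
  3: (none)
  4: 5
  5: 4
  6: (none)

Step 2: Run BFS/DFS from vertex 1:
  Visited: {1}
  Reached 1 of 6 vertices

Step 3: Only 1 of 6 vertices reached. Graph is disconnected.
Connected components: {1}, {2}, {3}, {4, 5}, {6}
Answer: No, the graph is not connected (5 components).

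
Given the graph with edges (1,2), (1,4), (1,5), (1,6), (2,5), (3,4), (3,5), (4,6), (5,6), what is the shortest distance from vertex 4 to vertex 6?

Step 1: Build adjacency list:
  1: 2, 4, 5, 6
  2: 1, 5
  3: 4, 5
  4: 1, 3, 6
  5: 1, 2, 3, 6
  6: 1, 4, 5

Step 2: BFS from vertex 4 to find shortest path to 6:
  vertex 1 reached at distance 1
  vertex 3 reached at distance 1
  vertex 6 reached at distance 1

Step 3: Shortest path: 4 -> 6
Path length: 1 edge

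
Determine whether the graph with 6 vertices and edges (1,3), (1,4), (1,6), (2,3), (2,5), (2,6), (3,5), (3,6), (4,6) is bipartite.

Step 1: Attempt 2-coloring using BFS:
  Start at vertex 1, assign color 0
  Color vertex 3 with color 1 (neighbor of 1)
  Color vertex 4 with color 1 (neighbor of 1)
  Color vertex 6 with color 1 (neighbor of 1)
  Color vertex 2 with color 0 (neighbor of 3)
  Color vertex 5 with color 0 (neighbor of 3)

Step 2: Conflict found! Vertices 3 and 6 are adjacent but have the same color.
This means the graph contains an odd cycle.

The graph is NOT bipartite.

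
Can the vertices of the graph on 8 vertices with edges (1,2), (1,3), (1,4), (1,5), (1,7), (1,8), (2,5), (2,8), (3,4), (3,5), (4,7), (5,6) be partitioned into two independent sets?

Step 1: Attempt 2-coloring using BFS:
  Start at vertex 1, assign color 0
  Color vertex 2 with color 1 (neighbor of 1)
  Color vertex 3 with color 1 (neighbor of 1)
  Color vertex 4 with color 1 (neighbor of 1)
  Color vertex 5 with color 1 (neighbor of 1)
  Color vertex 7 with color 1 (neighbor of 1)
  Color vertex 8 with color 1 (neighbor of 1)

Step 2: Conflict found! Vertices 2 and 5 are adjacent but have the same color.
This means the graph contains an odd cycle.

The graph is NOT bipartite.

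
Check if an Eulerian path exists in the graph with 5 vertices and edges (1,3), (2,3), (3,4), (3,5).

Step 1: Find the degree of each vertex:
  deg(1) = 1
  deg(2) = 1
  deg(3) = 4
  deg(4) = 1
  deg(5) = 1

Step 2: Count vertices with odd degree:
  Odd-degree vertices: 1, 2, 4, 5 (4 total)

Step 3: Apply Euler's theorem:
  - Eulerian circuit exists iff graph is connected and all vertices have even degree
  - Eulerian path exists iff graph is connected and has 0 or 2 odd-degree vertices

Graph has 4 odd-degree vertices (need 0 or 2).
Neither Eulerian path nor Eulerian circuit exists.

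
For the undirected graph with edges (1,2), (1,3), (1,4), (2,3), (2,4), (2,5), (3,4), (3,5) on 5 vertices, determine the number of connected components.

Step 1: Build adjacency list from edges:
  1: 2, 3, 4
  2: 1, 3, 4, 5
  3: 1, 2, 4, 5
  4: 1, 2, 3
  5: 2, 3

Step 2: Run BFS/DFS from vertex 1:
  Visited: {1, 2, 3, 4, 5}
  Reached 5 of 5 vertices

Step 3: All 5 vertices reached from vertex 1, so the graph is connected.
Number of connected components: 1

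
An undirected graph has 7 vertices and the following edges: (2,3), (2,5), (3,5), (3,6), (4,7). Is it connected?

Step 1: Build adjacency list from edges:
  1: (none)
  2: 3, 5
  3: 2, 5, 6
  4: 7
  5: 2, 3
  6: 3
  7: 4

Step 2: Run BFS/DFS from vertex 1:
  Visited: {1}
  Reached 1 of 7 vertices

Step 3: Only 1 of 7 vertices reached. Graph is disconnected.
Connected components: {1}, {2, 3, 5, 6}, {4, 7}
Answer: No, the graph is not connected (3 components).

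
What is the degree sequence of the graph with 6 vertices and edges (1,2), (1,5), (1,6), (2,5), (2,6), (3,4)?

Step 1: Count edges incident to each vertex:
  deg(1) = 3 (neighbors: 2, 5, 6)
  deg(2) = 3 (neighbors: 1, 5, 6)
  deg(3) = 1 (neighbors: 4)
  deg(4) = 1 (neighbors: 3)
  deg(5) = 2 (neighbors: 1, 2)
  deg(6) = 2 (neighbors: 1, 2)

Step 2: Sort degrees in non-increasing order:
  Degrees: [3, 3, 1, 1, 2, 2] -> sorted: [3, 3, 2, 2, 1, 1]

Degree sequence: [3, 3, 2, 2, 1, 1]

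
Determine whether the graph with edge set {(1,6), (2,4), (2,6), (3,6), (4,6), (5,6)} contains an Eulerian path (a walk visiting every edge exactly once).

Step 1: Find the degree of each vertex:
  deg(1) = 1
  deg(2) = 2
  deg(3) = 1
  deg(4) = 2
  deg(5) = 1
  deg(6) = 5

Step 2: Count vertices with odd degree:
  Odd-degree vertices: 1, 3, 5, 6 (4 total)

Step 3: Apply Euler's theorem:
  - Eulerian circuit exists iff graph is connected and all vertices have even degree
  - Eulerian path exists iff graph is connected and has 0 or 2 odd-degree vertices

Graph has 4 odd-degree vertices (need 0 or 2).
Neither Eulerian path nor Eulerian circuit exists.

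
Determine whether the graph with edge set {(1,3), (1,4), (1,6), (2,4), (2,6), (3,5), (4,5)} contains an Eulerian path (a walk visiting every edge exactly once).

Step 1: Find the degree of each vertex:
  deg(1) = 3
  deg(2) = 2
  deg(3) = 2
  deg(4) = 3
  deg(5) = 2
  deg(6) = 2

Step 2: Count vertices with odd degree:
  Odd-degree vertices: 1, 4 (2 total)

Step 3: Apply Euler's theorem:
  - Eulerian circuit exists iff graph is connected and all vertices have even degree
  - Eulerian path exists iff graph is connected and has 0 or 2 odd-degree vertices

Graph is connected with exactly 2 odd-degree vertices (1, 4).
Eulerian path exists (starting and ending at the odd-degree vertices), but no Eulerian circuit.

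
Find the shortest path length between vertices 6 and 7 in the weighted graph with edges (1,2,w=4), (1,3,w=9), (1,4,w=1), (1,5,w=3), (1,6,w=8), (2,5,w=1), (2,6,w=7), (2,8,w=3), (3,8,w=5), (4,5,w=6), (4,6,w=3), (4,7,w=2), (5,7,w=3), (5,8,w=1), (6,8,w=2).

Step 1: Build adjacency list with weights:
  1: 2(w=4), 3(w=9), 4(w=1), 5(w=3), 6(w=8)
  2: 1(w=4), 5(w=1), 6(w=7), 8(w=3)
  3: 1(w=9), 8(w=5)
  4: 1(w=1), 5(w=6), 6(w=3), 7(w=2)
  5: 1(w=3), 2(w=1), 4(w=6), 7(w=3), 8(w=1)
  6: 1(w=8), 2(w=7), 4(w=3), 8(w=2)
  7: 4(w=2), 5(w=3)
  8: 2(w=3), 3(w=5), 5(w=1), 6(w=2)

Step 2: Apply Dijkstra's algorithm from vertex 6:
  Visit vertex 6 (distance=0)
    Update dist[1] = 8
    Update dist[2] = 7
    Update dist[4] = 3
    Update dist[8] = 2
  Visit vertex 8 (distance=2)
    Update dist[2] = 5
    Update dist[3] = 7
    Update dist[5] = 3
  Visit vertex 4 (distance=3)
    Update dist[1] = 4
    Update dist[7] = 5
  Visit vertex 5 (distance=3)
    Update dist[2] = 4
  Visit vertex 1 (distance=4)
  Visit vertex 2 (distance=4)
  Visit vertex 7 (distance=5)

Step 3: Shortest path: 6 -> 4 -> 7
Total weight: 3 + 2 = 5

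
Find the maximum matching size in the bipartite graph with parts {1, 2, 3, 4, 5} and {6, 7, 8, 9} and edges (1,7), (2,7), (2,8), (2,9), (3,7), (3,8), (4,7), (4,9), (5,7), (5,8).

Step 1: List the neighbors of each left vertex:
  1: 7
  2: 7, 8, 9
  3: 7, 8
  4: 7, 9
  5: 7, 8

Step 2: Greedily match left vertices, then look for augmenting paths:
  Match 1 -- 7
  Match 2 -- 8
  Match 4 -- 9
  No augmenting path remains.

Step 3: Verify this is maximum:
  Matching has size 3. The vertex set {7, 8, 9} covers every edge and has size 3; any matching has at most one edge per cover vertex, so 3 is maximum (König's theorem).

Maximum matching: {(1,7), (2,8), (4,9)}
Size: 3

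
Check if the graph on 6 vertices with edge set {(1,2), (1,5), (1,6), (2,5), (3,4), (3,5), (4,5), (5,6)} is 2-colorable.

Step 1: Attempt 2-coloring using BFS:
  Start at vertex 1, assign color 0
  Color vertex 2 with color 1 (neighbor of 1)
  Color vertex 5 with color 1 (neighbor of 1)
  Color vertex 6 with color 1 (neighbor of 1)

Step 2: Conflict found! Vertices 2 and 5 are adjacent but have the same color.
This means the graph contains an odd cycle.

The graph is NOT bipartite.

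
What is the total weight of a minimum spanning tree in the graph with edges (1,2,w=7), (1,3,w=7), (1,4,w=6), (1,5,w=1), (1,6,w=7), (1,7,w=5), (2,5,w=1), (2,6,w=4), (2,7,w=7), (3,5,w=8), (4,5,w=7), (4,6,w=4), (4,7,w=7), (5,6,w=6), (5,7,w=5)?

Apply Kruskal's algorithm (sort edges by weight, add if no cycle):

Sorted edges by weight:
  (1,5) w=1
  (2,5) w=1
  (2,6) w=4
  (4,6) w=4
  (1,7) w=5
  (5,7) w=5
  (1,4) w=6
  (5,6) w=6
  (1,6) w=7
  (1,3) w=7
  (1,2) w=7
  (2,7) w=7
  (4,5) w=7
  (4,7) w=7
  (3,5) w=8

Add edge (1,5) w=1 -- no cycle. Running total: 1
Add edge (2,5) w=1 -- no cycle. Running total: 2
Add edge (2,6) w=4 -- no cycle. Running total: 6
Add edge (4,6) w=4 -- no cycle. Running total: 10
Add edge (1,7) w=5 -- no cycle. Running total: 15
Skip edge (5,7) w=5 -- would create cycle
Skip edge (1,4) w=6 -- would create cycle
Skip edge (5,6) w=6 -- would create cycle
Skip edge (1,6) w=7 -- would create cycle
Add edge (1,3) w=7 -- no cycle. Running total: 22

MST edges: (1,5,w=1), (2,5,w=1), (2,6,w=4), (4,6,w=4), (1,7,w=5), (1,3,w=7)
Total MST weight: 1 + 1 + 4 + 4 + 5 + 7 = 22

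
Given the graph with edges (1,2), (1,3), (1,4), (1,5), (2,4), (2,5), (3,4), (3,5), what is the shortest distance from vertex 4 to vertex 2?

Step 1: Build adjacency list:
  1: 2, 3, 4, 5
  2: 1, 4, 5
  3: 1, 4, 5
  4: 1, 2, 3
  5: 1, 2, 3

Step 2: BFS from vertex 4 to find shortest path to 2:
  vertex 1 reached at distance 1
  vertex 2 reached at distance 1

Step 3: Shortest path: 4 -> 2
Path length: 1 edge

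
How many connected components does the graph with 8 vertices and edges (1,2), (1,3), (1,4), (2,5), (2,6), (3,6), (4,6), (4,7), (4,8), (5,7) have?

Step 1: Build adjacency list from edges:
  1: 2, 3, 4
  2: 1, 5, 6
  3: 1, 6
  4: 1, 6, 7, 8
  5: 2, 7
  6: 2, 3, 4
  7: 4, 5
  8: 4

Step 2: Run BFS/DFS from vertex 1:
  Visited: {1, 2, 3, 4, 5, 6, 7, 8}
  Reached 8 of 8 vertices

Step 3: All 8 vertices reached from vertex 1, so the graph is connected.
Number of connected components: 1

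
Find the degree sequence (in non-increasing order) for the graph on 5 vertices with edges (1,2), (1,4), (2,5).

Step 1: Count edges incident to each vertex:
  deg(1) = 2 (neighbors: 2, 4)
  deg(2) = 2 (neighbors: 1, 5)
  deg(3) = 0 (neighbors: none)
  deg(4) = 1 (neighbors: 1)
  deg(5) = 1 (neighbors: 2)

Step 2: Sort degrees in non-increasing order:
  Degrees: [2, 2, 0, 1, 1] -> sorted: [2, 2, 1, 1, 0]

Degree sequence: [2, 2, 1, 1, 0]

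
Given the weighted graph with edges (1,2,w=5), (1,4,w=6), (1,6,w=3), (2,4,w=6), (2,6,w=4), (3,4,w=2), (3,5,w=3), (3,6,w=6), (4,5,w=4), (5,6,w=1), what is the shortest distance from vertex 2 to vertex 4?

Step 1: Build adjacency list with weights:
  1: 2(w=5), 4(w=6), 6(w=3)
  2: 1(w=5), 4(w=6), 6(w=4)
  3: 4(w=2), 5(w=3), 6(w=6)
  4: 1(w=6), 2(w=6), 3(w=2), 5(w=4)
  5: 3(w=3), 4(w=4), 6(w=1)
  6: 1(w=3), 2(w=4), 3(w=6), 5(w=1)

Step 2: Apply Dijkstra's algorithm from vertex 2:
  Visit vertex 2 (distance=0)
    Update dist[1] = 5
    Update dist[4] = 6
    Update dist[6] = 4
  Visit vertex 6 (distance=4)
    Update dist[3] = 10
    Update dist[5] = 5
  Visit vertex 1 (distance=5)
  Visit vertex 5 (distance=5)
    Update dist[3] = 8
  Visit vertex 4 (distance=6)

Step 3: Shortest path: 2 -> 4
Total weight: 6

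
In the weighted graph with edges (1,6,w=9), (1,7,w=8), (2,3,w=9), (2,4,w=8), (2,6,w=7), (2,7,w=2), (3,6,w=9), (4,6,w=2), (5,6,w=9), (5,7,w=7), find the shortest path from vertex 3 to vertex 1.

Step 1: Build adjacency list with weights:
  1: 6(w=9), 7(w=8)
  2: 3(w=9), 4(w=8), 6(w=7), 7(w=2)
  3: 2(w=9), 6(w=9)
  4: 2(w=8), 6(w=2)
  5: 6(w=9), 7(w=7)
  6: 1(w=9), 2(w=7), 3(w=9), 4(w=2), 5(w=9)
  7: 1(w=8), 2(w=2), 5(w=7)

Step 2: Apply Dijkstra's algorithm from vertex 3:
  Visit vertex 3 (distance=0)
    Update dist[2] = 9
    Update dist[6] = 9
  Visit vertex 2 (distance=9)
    Update dist[4] = 17
    Update dist[7] = 11
  Visit vertex 6 (distance=9)
    Update dist[1] = 18
    Update dist[4] = 11
    Update dist[5] = 18
  Visit vertex 4 (distance=11)
  Visit vertex 7 (distance=11)
  Visit vertex 1 (distance=18)

Step 3: Shortest path: 3 -> 6 -> 1
Total weight: 9 + 9 = 18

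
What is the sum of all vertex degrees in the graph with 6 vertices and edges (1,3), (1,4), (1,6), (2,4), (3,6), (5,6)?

Step 1: Count edges incident to each vertex:
  deg(1) = 3 (neighbors: 3, 4, 6)
  deg(2) = 1 (neighbors: 4)
  deg(3) = 2 (neighbors: 1, 6)
  deg(4) = 2 (neighbors: 1, 2)
  deg(5) = 1 (neighbors: 6)
  deg(6) = 3 (neighbors: 1, 3, 5)

Step 2: Sum all degrees:
  3 + 1 + 2 + 2 + 1 + 3 = 12

Verification: sum of degrees = 2 * |E| = 2 * 6 = 12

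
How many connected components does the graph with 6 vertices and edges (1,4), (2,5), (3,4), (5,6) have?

Step 1: Build adjacency list from edges:
  1: 4
  2: 5
  3: 4
  4: 1, 3
  5: 2, 6
  6: 5

Step 2: Run BFS/DFS from vertex 1:
  Visited: {1, 4, 3}
  Reached 3 of 6 vertices

Step 3: Only 3 of 6 vertices reached. Graph is disconnected.
Connected components: {1, 3, 4}, {2, 5, 6}
Number of connected components: 2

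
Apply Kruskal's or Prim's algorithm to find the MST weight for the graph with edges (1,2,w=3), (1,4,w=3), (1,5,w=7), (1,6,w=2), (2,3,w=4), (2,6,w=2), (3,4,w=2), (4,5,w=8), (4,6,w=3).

Apply Kruskal's algorithm (sort edges by weight, add if no cycle):

Sorted edges by weight:
  (1,6) w=2
  (2,6) w=2
  (3,4) w=2
  (1,2) w=3
  (1,4) w=3
  (4,6) w=3
  (2,3) w=4
  (1,5) w=7
  (4,5) w=8

Add edge (1,6) w=2 -- no cycle. Running total: 2
Add edge (2,6) w=2 -- no cycle. Running total: 4
Add edge (3,4) w=2 -- no cycle. Running total: 6
Skip edge (1,2) w=3 -- would create cycle
Add edge (1,4) w=3 -- no cycle. Running total: 9
Skip edge (4,6) w=3 -- would create cycle
Skip edge (2,3) w=4 -- would create cycle
Add edge (1,5) w=7 -- no cycle. Running total: 16

MST edges: (1,6,w=2), (2,6,w=2), (3,4,w=2), (1,4,w=3), (1,5,w=7)
Total MST weight: 2 + 2 + 2 + 3 + 7 = 16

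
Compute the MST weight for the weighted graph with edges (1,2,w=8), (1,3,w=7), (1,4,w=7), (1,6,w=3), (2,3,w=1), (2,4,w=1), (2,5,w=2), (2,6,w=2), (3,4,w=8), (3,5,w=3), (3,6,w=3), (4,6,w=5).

Apply Kruskal's algorithm (sort edges by weight, add if no cycle):

Sorted edges by weight:
  (2,4) w=1
  (2,3) w=1
  (2,5) w=2
  (2,6) w=2
  (1,6) w=3
  (3,6) w=3
  (3,5) w=3
  (4,6) w=5
  (1,3) w=7
  (1,4) w=7
  (1,2) w=8
  (3,4) w=8

Add edge (2,4) w=1 -- no cycle. Running total: 1
Add edge (2,3) w=1 -- no cycle. Running total: 2
Add edge (2,5) w=2 -- no cycle. Running total: 4
Add edge (2,6) w=2 -- no cycle. Running total: 6
Add edge (1,6) w=3 -- no cycle. Running total: 9

MST edges: (2,4,w=1), (2,3,w=1), (2,5,w=2), (2,6,w=2), (1,6,w=3)
Total MST weight: 1 + 1 + 2 + 2 + 3 = 9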